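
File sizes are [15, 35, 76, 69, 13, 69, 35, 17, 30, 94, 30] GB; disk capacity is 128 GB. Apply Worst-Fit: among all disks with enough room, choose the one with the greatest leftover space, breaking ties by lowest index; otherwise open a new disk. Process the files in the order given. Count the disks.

15 GB → disk 1 (remaining 113 GB)
35 GB → disk 1 (remaining 78 GB)
76 GB → disk 1 (remaining 2 GB)
69 GB → disk 2 (remaining 59 GB)
13 GB → disk 2 (remaining 46 GB)
69 GB → disk 3 (remaining 59 GB)
35 GB → disk 3 (remaining 24 GB)
17 GB → disk 2 (remaining 29 GB)
30 GB → disk 4 (remaining 98 GB)
94 GB → disk 4 (remaining 4 GB)
30 GB → disk 5 (remaining 98 GB)
Final disks: [15,35,76] [69,13,17] [69,35] [30,94] [30].

5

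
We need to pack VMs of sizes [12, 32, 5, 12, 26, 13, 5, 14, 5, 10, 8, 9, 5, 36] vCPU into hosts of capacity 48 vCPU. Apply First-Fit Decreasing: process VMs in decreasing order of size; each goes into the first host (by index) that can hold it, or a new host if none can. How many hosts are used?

5

Sorted descending: 36, 32, 26, 14, 13, 12, 12, 10, 9, 8, 5, 5, 5, 5.
host 1: place 36 vCPU, 12 vCPU left
host 2: place 32 vCPU, 16 vCPU left
host 3: place 26 vCPU, 22 vCPU left
host 2: place 14 vCPU, 2 vCPU left
host 3: place 13 vCPU, 9 vCPU left
host 1: place 12 vCPU, 0 vCPU left
host 4: place 12 vCPU, 36 vCPU left
host 4: place 10 vCPU, 26 vCPU left
host 3: place 9 vCPU, 0 vCPU left
host 4: place 8 vCPU, 18 vCPU left
host 4: place 5 vCPU, 13 vCPU left
host 4: place 5 vCPU, 8 vCPU left
host 4: place 5 vCPU, 3 vCPU left
host 5: place 5 vCPU, 43 vCPU left
Final hosts: [36,12] [32,14] [26,13,9] [12,10,8,5,5,5] [5].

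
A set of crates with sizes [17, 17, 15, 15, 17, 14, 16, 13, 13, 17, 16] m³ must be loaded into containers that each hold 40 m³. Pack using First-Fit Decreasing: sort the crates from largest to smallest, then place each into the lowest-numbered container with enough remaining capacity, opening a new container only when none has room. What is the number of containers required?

5

Sorted descending: 17, 17, 17, 17, 16, 16, 15, 15, 14, 13, 13.
container 1: place 17 m³, 23 m³ left
container 1: place 17 m³, 6 m³ left
container 2: place 17 m³, 23 m³ left
container 2: place 17 m³, 6 m³ left
container 3: place 16 m³, 24 m³ left
container 3: place 16 m³, 8 m³ left
container 4: place 15 m³, 25 m³ left
container 4: place 15 m³, 10 m³ left
container 5: place 14 m³, 26 m³ left
container 5: place 13 m³, 13 m³ left
container 5: place 13 m³, 0 m³ left
Final containers: [17,17] [17,17] [16,16] [15,15] [14,13,13].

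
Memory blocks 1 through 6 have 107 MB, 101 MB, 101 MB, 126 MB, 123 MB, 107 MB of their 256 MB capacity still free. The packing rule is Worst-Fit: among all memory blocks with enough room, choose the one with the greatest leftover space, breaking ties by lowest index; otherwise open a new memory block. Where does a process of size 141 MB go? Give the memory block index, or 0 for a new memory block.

No memory block has ≥ 141 MB free, so a new memory block is opened.

0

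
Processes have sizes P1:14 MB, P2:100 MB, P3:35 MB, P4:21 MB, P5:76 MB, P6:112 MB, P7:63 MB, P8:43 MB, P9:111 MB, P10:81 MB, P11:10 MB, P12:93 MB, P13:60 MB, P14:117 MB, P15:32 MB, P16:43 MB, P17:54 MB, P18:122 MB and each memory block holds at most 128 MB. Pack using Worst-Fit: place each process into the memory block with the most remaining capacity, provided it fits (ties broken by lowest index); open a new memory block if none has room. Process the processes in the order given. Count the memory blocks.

memory block 1: place P1 (14 MB), 114 MB left
memory block 1: place P2 (100 MB), 14 MB left
memory block 2: place P3 (35 MB), 93 MB left
memory block 2: place P4 (21 MB), 72 MB left
memory block 3: place P5 (76 MB), 52 MB left
memory block 4: place P6 (112 MB), 16 MB left
memory block 2: place P7 (63 MB), 9 MB left
memory block 3: place P8 (43 MB), 9 MB left
memory block 5: place P9 (111 MB), 17 MB left
memory block 6: place P10 (81 MB), 47 MB left
memory block 6: place P11 (10 MB), 37 MB left
memory block 7: place P12 (93 MB), 35 MB left
memory block 8: place P13 (60 MB), 68 MB left
memory block 9: place P14 (117 MB), 11 MB left
memory block 8: place P15 (32 MB), 36 MB left
memory block 10: place P16 (43 MB), 85 MB left
memory block 10: place P17 (54 MB), 31 MB left
memory block 11: place P18 (122 MB), 6 MB left
Final memory blocks: [14,100] [35,21,63] [76,43] [112] [111] [81,10] [93] [60,32] [117] [43,54] [122].

11 memory blocks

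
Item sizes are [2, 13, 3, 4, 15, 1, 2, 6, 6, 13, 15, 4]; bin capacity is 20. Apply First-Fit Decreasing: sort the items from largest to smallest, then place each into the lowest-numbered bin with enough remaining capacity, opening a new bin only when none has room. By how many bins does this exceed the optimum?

0

First-Fit Decreasing: [15,4,1] [15,4] [13,6] [13,6] [3,2,2] → 5 bins.
Total size 84; any packing needs at least ⌈84/20⌉ = 5 bins.
So 5 is already optimal.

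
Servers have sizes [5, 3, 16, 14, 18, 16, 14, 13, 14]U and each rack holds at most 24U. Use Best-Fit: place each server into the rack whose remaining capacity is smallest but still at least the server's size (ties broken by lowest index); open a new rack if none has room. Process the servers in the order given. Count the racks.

Put 5U in rack 1; 19U remain.
Put 3U in rack 1; 16U remain.
Put 16U in rack 1; 0U remain.
Put 14U in rack 2; 10U remain.
Put 18U in rack 3; 6U remain.
Put 16U in rack 4; 8U remain.
Put 14U in rack 5; 10U remain.
Put 13U in rack 6; 11U remain.
Put 14U in rack 7; 10U remain.
Final racks: [5,3,16] [14] [18] [16] [14] [13] [14].

7 racks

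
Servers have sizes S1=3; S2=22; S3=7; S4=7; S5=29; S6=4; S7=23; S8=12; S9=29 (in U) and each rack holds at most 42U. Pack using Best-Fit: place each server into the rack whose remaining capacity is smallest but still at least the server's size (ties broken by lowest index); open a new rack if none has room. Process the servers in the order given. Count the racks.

4 racks

S1 (3U) → rack 1 (remaining 39U)
S2 (22U) → rack 1 (remaining 17U)
S3 (7U) → rack 1 (remaining 10U)
S4 (7U) → rack 1 (remaining 3U)
S5 (29U) → rack 2 (remaining 13U)
S6 (4U) → rack 2 (remaining 9U)
S7 (23U) → rack 3 (remaining 19U)
S8 (12U) → rack 3 (remaining 7U)
S9 (29U) → rack 4 (remaining 13U)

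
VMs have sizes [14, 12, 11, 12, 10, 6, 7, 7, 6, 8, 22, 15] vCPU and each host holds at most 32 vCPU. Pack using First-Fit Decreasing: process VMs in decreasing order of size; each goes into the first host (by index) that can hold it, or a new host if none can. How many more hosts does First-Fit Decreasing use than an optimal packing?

First-Fit Decreasing: [22,10] [15,14] [12,12,8] [11,7,7,6] [6] → 5 hosts.
Total size 130 vCPU; any packing needs at least ⌈130/32⌉ = 5 hosts.
So 5 is already optimal.

0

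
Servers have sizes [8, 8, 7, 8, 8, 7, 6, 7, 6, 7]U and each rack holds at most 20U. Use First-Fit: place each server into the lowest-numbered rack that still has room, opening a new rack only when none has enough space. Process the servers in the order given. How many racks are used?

Put 8U in rack 1; 12U remain.
Put 8U in rack 1; 4U remain.
Put 7U in rack 2; 13U remain.
Put 8U in rack 2; 5U remain.
Put 8U in rack 3; 12U remain.
Put 7U in rack 3; 5U remain.
Put 6U in rack 4; 14U remain.
Put 7U in rack 4; 7U remain.
Put 6U in rack 4; 1U remain.
Put 7U in rack 5; 13U remain.
Final racks: [8,8] [7,8] [8,7] [6,7,6] [7].

5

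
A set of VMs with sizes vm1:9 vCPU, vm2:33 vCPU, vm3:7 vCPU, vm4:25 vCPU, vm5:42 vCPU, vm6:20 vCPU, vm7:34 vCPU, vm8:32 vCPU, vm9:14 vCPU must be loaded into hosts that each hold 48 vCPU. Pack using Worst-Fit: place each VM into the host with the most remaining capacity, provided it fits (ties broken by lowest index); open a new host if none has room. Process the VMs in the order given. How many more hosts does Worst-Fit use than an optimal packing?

1

Worst-Fit: [9,33] [7,25] [42] [20,14] [34] [32] → 6 hosts.
Total size 216 vCPU; any packing needs at least ⌈216/48⌉ = 5 hosts.
An optimal packing achieves that bound: [42] [34,14] [33,9] [32,7] [25,20] → 5 hosts.
Excess: 6 − 5 = 1.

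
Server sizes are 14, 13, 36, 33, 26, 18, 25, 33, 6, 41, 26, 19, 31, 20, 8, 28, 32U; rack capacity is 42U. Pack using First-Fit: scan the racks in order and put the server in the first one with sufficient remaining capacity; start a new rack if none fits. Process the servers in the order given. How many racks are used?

rack 1: place 14U, 28U left
rack 1: place 13U, 15U left
rack 2: place 36U, 6U left
rack 3: place 33U, 9U left
rack 4: place 26U, 16U left
rack 5: place 18U, 24U left
rack 6: place 25U, 17U left
rack 7: place 33U, 9U left
rack 1: place 6U, 9U left
rack 8: place 41U, 1U left
rack 9: place 26U, 16U left
rack 5: place 19U, 5U left
rack 10: place 31U, 11U left
rack 11: place 20U, 22U left
rack 1: place 8U, 1U left
rack 12: place 28U, 14U left
rack 13: place 32U, 10U left
Final racks: [14,13,6,8] [36] [33] [26] [18,19] [25] [33] [41] [26] [31] [20] [28] [32].

13 racks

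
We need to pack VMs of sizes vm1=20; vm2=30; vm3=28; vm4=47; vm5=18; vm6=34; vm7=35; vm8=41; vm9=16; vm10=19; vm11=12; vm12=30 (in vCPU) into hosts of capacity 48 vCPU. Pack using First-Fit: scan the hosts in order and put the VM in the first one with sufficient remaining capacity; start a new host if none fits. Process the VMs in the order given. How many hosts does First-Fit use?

vm1 (20 vCPU) → host 1 (remaining 28 vCPU)
vm2 (30 vCPU) → host 2 (remaining 18 vCPU)
vm3 (28 vCPU) → host 1 (remaining 0 vCPU)
vm4 (47 vCPU) → host 3 (remaining 1 vCPU)
vm5 (18 vCPU) → host 2 (remaining 0 vCPU)
vm6 (34 vCPU) → host 4 (remaining 14 vCPU)
vm7 (35 vCPU) → host 5 (remaining 13 vCPU)
vm8 (41 vCPU) → host 6 (remaining 7 vCPU)
vm9 (16 vCPU) → host 7 (remaining 32 vCPU)
vm10 (19 vCPU) → host 7 (remaining 13 vCPU)
vm11 (12 vCPU) → host 4 (remaining 2 vCPU)
vm12 (30 vCPU) → host 8 (remaining 18 vCPU)
Final hosts: [20,28] [30,18] [47] [34,12] [35] [41] [16,19] [30].

8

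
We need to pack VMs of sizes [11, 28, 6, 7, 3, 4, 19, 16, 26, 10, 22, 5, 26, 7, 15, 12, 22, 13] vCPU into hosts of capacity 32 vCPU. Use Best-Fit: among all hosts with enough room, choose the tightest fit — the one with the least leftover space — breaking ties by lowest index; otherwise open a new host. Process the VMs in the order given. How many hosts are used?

host 1: place 11 vCPU, 21 vCPU left
host 2: place 28 vCPU, 4 vCPU left
host 1: place 6 vCPU, 15 vCPU left
host 1: place 7 vCPU, 8 vCPU left
host 2: place 3 vCPU, 1 vCPU left
host 1: place 4 vCPU, 4 vCPU left
host 3: place 19 vCPU, 13 vCPU left
host 4: place 16 vCPU, 16 vCPU left
host 5: place 26 vCPU, 6 vCPU left
host 3: place 10 vCPU, 3 vCPU left
host 6: place 22 vCPU, 10 vCPU left
host 5: place 5 vCPU, 1 vCPU left
host 7: place 26 vCPU, 6 vCPU left
host 6: place 7 vCPU, 3 vCPU left
host 4: place 15 vCPU, 1 vCPU left
host 8: place 12 vCPU, 20 vCPU left
host 9: place 22 vCPU, 10 vCPU left
host 8: place 13 vCPU, 7 vCPU left
Final hosts: [11,6,7,4] [28,3] [19,10] [16,15] [26,5] [22,7] [26] [12,13] [22].

9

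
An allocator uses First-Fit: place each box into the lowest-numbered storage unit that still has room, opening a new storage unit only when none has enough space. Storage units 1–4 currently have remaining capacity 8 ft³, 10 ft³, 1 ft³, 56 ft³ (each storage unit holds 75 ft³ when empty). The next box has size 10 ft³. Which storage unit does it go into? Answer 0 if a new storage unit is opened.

Storage units with room: storage unit 2 (10 ft³), storage unit 4 (56 ft³).
The first with room is storage unit 2.

2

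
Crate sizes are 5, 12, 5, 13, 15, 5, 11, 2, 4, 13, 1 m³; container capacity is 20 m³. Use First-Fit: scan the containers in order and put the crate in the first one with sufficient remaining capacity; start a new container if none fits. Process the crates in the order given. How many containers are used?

5

Put 5 m³ in container 1; 15 m³ remain.
Put 12 m³ in container 1; 3 m³ remain.
Put 5 m³ in container 2; 15 m³ remain.
Put 13 m³ in container 2; 2 m³ remain.
Put 15 m³ in container 3; 5 m³ remain.
Put 5 m³ in container 3; 0 m³ remain.
Put 11 m³ in container 4; 9 m³ remain.
Put 2 m³ in container 1; 1 m³ remain.
Put 4 m³ in container 4; 5 m³ remain.
Put 13 m³ in container 5; 7 m³ remain.
Put 1 m³ in container 1; 0 m³ remain.
Final containers: [5,12,2,1] [5,13] [15,5] [11,4] [13].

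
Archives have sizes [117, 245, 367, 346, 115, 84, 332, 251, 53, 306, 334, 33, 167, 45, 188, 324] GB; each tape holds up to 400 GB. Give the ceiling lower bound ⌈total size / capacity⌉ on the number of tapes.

Total size = 117 + 245 + 367 + 346 + 115 + 84 + 332 + 251 + 53 + 306 + 334 + 33 + 167 + 45 + 188 + 324 = 3307 GB.
⌈3307 / 400⌉ = 9.

9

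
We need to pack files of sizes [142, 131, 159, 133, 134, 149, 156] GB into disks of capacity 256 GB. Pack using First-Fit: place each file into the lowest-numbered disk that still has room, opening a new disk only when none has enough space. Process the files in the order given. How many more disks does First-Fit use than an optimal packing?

0

First-Fit: [142] [131] [159] [133] [134] [149] [156] → 7 disks.
7 files exceed 128 GB (half the capacity), and no two of those can share a disk, so at least 7 disks are needed.
So 7 is already optimal.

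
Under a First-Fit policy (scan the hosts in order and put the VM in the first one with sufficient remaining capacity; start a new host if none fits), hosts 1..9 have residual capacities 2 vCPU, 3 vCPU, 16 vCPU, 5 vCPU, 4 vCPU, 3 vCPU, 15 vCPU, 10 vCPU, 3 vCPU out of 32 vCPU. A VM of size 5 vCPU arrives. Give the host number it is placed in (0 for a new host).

Hosts with room: host 3 (16 vCPU), host 4 (5 vCPU), host 7 (15 vCPU), host 8 (10 vCPU).
The first with room is host 3.

3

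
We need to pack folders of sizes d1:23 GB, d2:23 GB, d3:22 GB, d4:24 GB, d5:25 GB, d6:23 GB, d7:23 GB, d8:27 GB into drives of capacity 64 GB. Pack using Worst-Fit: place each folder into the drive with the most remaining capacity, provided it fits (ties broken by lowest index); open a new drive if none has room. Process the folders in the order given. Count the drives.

4 drives

Put d1 (23 GB) in drive 1; 41 GB remain.
Put d2 (23 GB) in drive 1; 18 GB remain.
Put d3 (22 GB) in drive 2; 42 GB remain.
Put d4 (24 GB) in drive 2; 18 GB remain.
Put d5 (25 GB) in drive 3; 39 GB remain.
Put d6 (23 GB) in drive 3; 16 GB remain.
Put d7 (23 GB) in drive 4; 41 GB remain.
Put d8 (27 GB) in drive 4; 14 GB remain.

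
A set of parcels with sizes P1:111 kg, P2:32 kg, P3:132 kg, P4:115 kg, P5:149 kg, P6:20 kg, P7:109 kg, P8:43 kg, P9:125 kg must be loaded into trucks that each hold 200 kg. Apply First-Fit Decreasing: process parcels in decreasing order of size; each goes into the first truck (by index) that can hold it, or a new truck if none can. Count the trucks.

Sorted descending: 149, 132, 125, 115, 111, 109, 43, 32, 20.
truck 1: place 149 kg, 51 kg left
truck 2: place 132 kg, 68 kg left
truck 3: place 125 kg, 75 kg left
truck 4: place 115 kg, 85 kg left
truck 5: place 111 kg, 89 kg left
truck 6: place 109 kg, 91 kg left
truck 1: place 43 kg, 8 kg left
truck 2: place 32 kg, 36 kg left
truck 2: place 20 kg, 16 kg left

6 trucks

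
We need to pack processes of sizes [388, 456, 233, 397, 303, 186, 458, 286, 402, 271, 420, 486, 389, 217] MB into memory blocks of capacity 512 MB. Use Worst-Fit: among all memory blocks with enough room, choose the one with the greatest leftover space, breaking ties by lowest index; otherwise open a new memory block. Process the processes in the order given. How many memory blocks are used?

12 memory blocks

Put 388 MB in memory block 1; 124 MB remain.
Put 456 MB in memory block 2; 56 MB remain.
Put 233 MB in memory block 3; 279 MB remain.
Put 397 MB in memory block 4; 115 MB remain.
Put 303 MB in memory block 5; 209 MB remain.
Put 186 MB in memory block 3; 93 MB remain.
Put 458 MB in memory block 6; 54 MB remain.
Put 286 MB in memory block 7; 226 MB remain.
Put 402 MB in memory block 8; 110 MB remain.
Put 271 MB in memory block 9; 241 MB remain.
Put 420 MB in memory block 10; 92 MB remain.
Put 486 MB in memory block 11; 26 MB remain.
Put 389 MB in memory block 12; 123 MB remain.
Put 217 MB in memory block 9; 24 MB remain.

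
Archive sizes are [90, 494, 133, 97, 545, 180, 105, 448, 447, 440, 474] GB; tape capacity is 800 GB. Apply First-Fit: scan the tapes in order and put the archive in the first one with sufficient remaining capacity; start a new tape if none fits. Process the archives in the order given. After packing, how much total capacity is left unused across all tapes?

1347

Put 90 GB in tape 1; 710 GB remain.
Put 494 GB in tape 1; 216 GB remain.
Put 133 GB in tape 1; 83 GB remain.
Put 97 GB in tape 2; 703 GB remain.
Put 545 GB in tape 2; 158 GB remain.
Put 180 GB in tape 3; 620 GB remain.
Put 105 GB in tape 2; 53 GB remain.
Put 448 GB in tape 3; 172 GB remain.
Put 447 GB in tape 4; 353 GB remain.
Put 440 GB in tape 5; 360 GB remain.
Put 474 GB in tape 6; 326 GB remain.
6 tapes × 800 GB = 4800 GB; used 3453 GB; unused 1347 GB.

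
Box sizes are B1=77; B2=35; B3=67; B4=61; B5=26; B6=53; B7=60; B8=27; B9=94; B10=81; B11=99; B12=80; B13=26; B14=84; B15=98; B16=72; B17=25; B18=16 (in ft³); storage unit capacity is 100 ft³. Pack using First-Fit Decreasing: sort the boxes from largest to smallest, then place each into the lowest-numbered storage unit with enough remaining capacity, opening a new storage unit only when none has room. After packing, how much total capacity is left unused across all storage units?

Sorted descending: 99, 98, 94, 84, 81, 80, 77, 72, 67, 61, 60, 53, 35, 27, 26, 26, 25, 16.
99 ft³ → storage unit 1 (remaining 1 ft³)
98 ft³ → storage unit 2 (remaining 2 ft³)
94 ft³ → storage unit 3 (remaining 6 ft³)
84 ft³ → storage unit 4 (remaining 16 ft³)
81 ft³ → storage unit 5 (remaining 19 ft³)
80 ft³ → storage unit 6 (remaining 20 ft³)
77 ft³ → storage unit 7 (remaining 23 ft³)
72 ft³ → storage unit 8 (remaining 28 ft³)
67 ft³ → storage unit 9 (remaining 33 ft³)
61 ft³ → storage unit 10 (remaining 39 ft³)
60 ft³ → storage unit 11 (remaining 40 ft³)
53 ft³ → storage unit 12 (remaining 47 ft³)
35 ft³ → storage unit 10 (remaining 4 ft³)
27 ft³ → storage unit 8 (remaining 1 ft³)
26 ft³ → storage unit 9 (remaining 7 ft³)
26 ft³ → storage unit 11 (remaining 14 ft³)
25 ft³ → storage unit 12 (remaining 22 ft³)
16 ft³ → storage unit 4 (remaining 0 ft³)
12 storage units × 100 ft³ = 1200 ft³; used 1081 ft³; unused 119 ft³.

119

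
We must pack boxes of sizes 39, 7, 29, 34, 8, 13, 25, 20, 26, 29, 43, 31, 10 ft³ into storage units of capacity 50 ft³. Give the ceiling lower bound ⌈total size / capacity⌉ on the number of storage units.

Total size = 39 + 7 + 29 + 34 + 8 + 13 + 25 + 20 + 26 + 29 + 43 + 31 + 10 = 314 ft³.
⌈314 / 50⌉ = 7.

7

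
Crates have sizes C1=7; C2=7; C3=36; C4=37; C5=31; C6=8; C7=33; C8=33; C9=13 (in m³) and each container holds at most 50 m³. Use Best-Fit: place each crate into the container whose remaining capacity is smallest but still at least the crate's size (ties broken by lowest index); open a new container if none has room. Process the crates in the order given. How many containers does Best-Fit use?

5

Put C1 (7 m³) in container 1; 43 m³ remain.
Put C2 (7 m³) in container 1; 36 m³ remain.
Put C3 (36 m³) in container 1; 0 m³ remain.
Put C4 (37 m³) in container 2; 13 m³ remain.
Put C5 (31 m³) in container 3; 19 m³ remain.
Put C6 (8 m³) in container 2; 5 m³ remain.
Put C7 (33 m³) in container 4; 17 m³ remain.
Put C8 (33 m³) in container 5; 17 m³ remain.
Put C9 (13 m³) in container 4; 4 m³ remain.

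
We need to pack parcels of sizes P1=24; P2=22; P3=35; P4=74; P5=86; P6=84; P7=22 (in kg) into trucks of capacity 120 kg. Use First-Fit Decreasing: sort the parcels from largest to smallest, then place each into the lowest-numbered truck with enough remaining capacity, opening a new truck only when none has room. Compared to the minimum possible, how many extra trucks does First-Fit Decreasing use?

First-Fit Decreasing: [86,24] [84,35] [74,22,22] → 3 trucks.
Total size 347 kg; any packing needs at least ⌈347/120⌉ = 3 trucks.
So 3 is already optimal.

0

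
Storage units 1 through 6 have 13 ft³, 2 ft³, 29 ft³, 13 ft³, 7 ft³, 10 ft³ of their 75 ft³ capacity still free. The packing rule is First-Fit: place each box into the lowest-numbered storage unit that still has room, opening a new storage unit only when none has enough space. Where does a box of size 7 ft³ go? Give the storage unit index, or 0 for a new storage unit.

1

Storage units with room: storage unit 1 (13 ft³), storage unit 3 (29 ft³), storage unit 4 (13 ft³), storage unit 5 (7 ft³), storage unit 6 (10 ft³).
The first with room is storage unit 1.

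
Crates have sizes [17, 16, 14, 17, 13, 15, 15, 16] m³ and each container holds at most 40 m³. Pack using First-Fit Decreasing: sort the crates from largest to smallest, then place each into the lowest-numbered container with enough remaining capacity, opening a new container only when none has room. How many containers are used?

4

Sorted descending: 17, 17, 16, 16, 15, 15, 14, 13.
container 1: place 17 m³, 23 m³ left
container 1: place 17 m³, 6 m³ left
container 2: place 16 m³, 24 m³ left
container 2: place 16 m³, 8 m³ left
container 3: place 15 m³, 25 m³ left
container 3: place 15 m³, 10 m³ left
container 4: place 14 m³, 26 m³ left
container 4: place 13 m³, 13 m³ left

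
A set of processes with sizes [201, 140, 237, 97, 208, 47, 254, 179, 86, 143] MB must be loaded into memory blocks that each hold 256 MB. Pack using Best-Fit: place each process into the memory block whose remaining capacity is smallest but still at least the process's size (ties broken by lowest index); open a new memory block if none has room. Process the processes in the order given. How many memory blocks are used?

memory block 1: place 201 MB, 55 MB left
memory block 2: place 140 MB, 116 MB left
memory block 3: place 237 MB, 19 MB left
memory block 2: place 97 MB, 19 MB left
memory block 4: place 208 MB, 48 MB left
memory block 4: place 47 MB, 1 MB left
memory block 5: place 254 MB, 2 MB left
memory block 6: place 179 MB, 77 MB left
memory block 7: place 86 MB, 170 MB left
memory block 7: place 143 MB, 27 MB left
Final memory blocks: [201] [140,97] [237] [208,47] [254] [179] [86,143].

7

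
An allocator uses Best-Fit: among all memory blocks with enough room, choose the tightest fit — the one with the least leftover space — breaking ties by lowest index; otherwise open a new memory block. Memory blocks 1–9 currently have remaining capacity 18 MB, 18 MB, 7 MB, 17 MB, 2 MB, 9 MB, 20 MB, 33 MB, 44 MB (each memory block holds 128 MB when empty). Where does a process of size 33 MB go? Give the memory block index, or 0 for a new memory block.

Memory blocks with room: memory block 8 (33 MB), memory block 9 (44 MB).
Tightest fit is memory block 8 with 33 MB free.

8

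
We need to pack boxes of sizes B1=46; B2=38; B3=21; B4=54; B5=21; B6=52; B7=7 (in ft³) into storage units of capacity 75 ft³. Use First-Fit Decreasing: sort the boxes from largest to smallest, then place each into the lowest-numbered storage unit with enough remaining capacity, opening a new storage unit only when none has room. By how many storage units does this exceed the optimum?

First-Fit Decreasing: [54,21] [52,21] [46,7] [38] → 4 storage units.
Total size 239 ft³; any packing needs at least ⌈239/75⌉ = 4 storage units.
So 4 is already optimal.

0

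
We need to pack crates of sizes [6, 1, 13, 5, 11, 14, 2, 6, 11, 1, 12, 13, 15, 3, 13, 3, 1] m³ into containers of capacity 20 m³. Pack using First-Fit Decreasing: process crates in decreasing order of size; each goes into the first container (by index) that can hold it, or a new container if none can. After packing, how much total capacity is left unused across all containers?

30

Sorted descending: 15, 14, 13, 13, 13, 12, 11, 11, 6, 6, 5, 3, 3, 2, 1, 1, 1.
15 m³ → container 1 (remaining 5 m³)
14 m³ → container 2 (remaining 6 m³)
13 m³ → container 3 (remaining 7 m³)
13 m³ → container 4 (remaining 7 m³)
13 m³ → container 5 (remaining 7 m³)
12 m³ → container 6 (remaining 8 m³)
11 m³ → container 7 (remaining 9 m³)
11 m³ → container 8 (remaining 9 m³)
6 m³ → container 2 (remaining 0 m³)
6 m³ → container 3 (remaining 1 m³)
5 m³ → container 1 (remaining 0 m³)
3 m³ → container 4 (remaining 4 m³)
3 m³ → container 4 (remaining 1 m³)
2 m³ → container 5 (remaining 5 m³)
1 m³ → container 3 (remaining 0 m³)
1 m³ → container 4 (remaining 0 m³)
1 m³ → container 5 (remaining 4 m³)
8 containers × 20 m³ = 160 m³; used 130 m³; unused 30 m³.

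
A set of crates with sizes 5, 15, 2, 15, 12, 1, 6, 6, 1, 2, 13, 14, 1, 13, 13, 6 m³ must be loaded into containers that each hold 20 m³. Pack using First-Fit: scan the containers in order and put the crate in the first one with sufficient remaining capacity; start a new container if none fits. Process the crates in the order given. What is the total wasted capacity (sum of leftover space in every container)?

15

5 m³ → container 1 (remaining 15 m³)
15 m³ → container 1 (remaining 0 m³)
2 m³ → container 2 (remaining 18 m³)
15 m³ → container 2 (remaining 3 m³)
12 m³ → container 3 (remaining 8 m³)
1 m³ → container 2 (remaining 2 m³)
6 m³ → container 3 (remaining 2 m³)
6 m³ → container 4 (remaining 14 m³)
1 m³ → container 2 (remaining 1 m³)
2 m³ → container 3 (remaining 0 m³)
13 m³ → container 4 (remaining 1 m³)
14 m³ → container 5 (remaining 6 m³)
1 m³ → container 2 (remaining 0 m³)
13 m³ → container 6 (remaining 7 m³)
13 m³ → container 7 (remaining 7 m³)
6 m³ → container 5 (remaining 0 m³)
7 containers × 20 m³ = 140 m³; used 125 m³; unused 15 m³.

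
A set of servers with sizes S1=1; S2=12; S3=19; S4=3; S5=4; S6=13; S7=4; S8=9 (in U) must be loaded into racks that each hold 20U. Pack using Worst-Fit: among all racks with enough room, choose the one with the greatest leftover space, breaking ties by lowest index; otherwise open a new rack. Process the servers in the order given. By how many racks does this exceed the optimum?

0

Worst-Fit: [1,12,3,4] [19] [13,4] [9] → 4 racks.
Total size 65U; any packing needs at least ⌈65/20⌉ = 4 racks.
So 4 is already optimal.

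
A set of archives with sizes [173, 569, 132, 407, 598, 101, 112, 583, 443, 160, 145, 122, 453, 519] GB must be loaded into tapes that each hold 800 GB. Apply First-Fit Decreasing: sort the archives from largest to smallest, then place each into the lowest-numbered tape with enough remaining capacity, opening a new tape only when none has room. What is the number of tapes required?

7 tapes

Sorted descending: 598, 583, 569, 519, 453, 443, 407, 173, 160, 145, 132, 122, 112, 101.
598 GB → tape 1 (remaining 202 GB)
583 GB → tape 2 (remaining 217 GB)
569 GB → tape 3 (remaining 231 GB)
519 GB → tape 4 (remaining 281 GB)
453 GB → tape 5 (remaining 347 GB)
443 GB → tape 6 (remaining 357 GB)
407 GB → tape 7 (remaining 393 GB)
173 GB → tape 1 (remaining 29 GB)
160 GB → tape 2 (remaining 57 GB)
145 GB → tape 3 (remaining 86 GB)
132 GB → tape 4 (remaining 149 GB)
122 GB → tape 4 (remaining 27 GB)
112 GB → tape 5 (remaining 235 GB)
101 GB → tape 5 (remaining 134 GB)
Final tapes: [598,173] [583,160] [569,145] [519,132,122] [453,112,101] [443] [407].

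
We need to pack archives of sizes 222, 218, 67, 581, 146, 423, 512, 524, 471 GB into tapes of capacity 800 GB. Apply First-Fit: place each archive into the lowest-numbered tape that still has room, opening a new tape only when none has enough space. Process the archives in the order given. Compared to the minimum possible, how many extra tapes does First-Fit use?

First-Fit: [222,218,67,146] [581] [423] [512] [524] [471] → 6 tapes.
5 archives exceed 400 GB (half the capacity), and no two of those can share a tape, so at least 5 tapes are needed.
An optimal packing achieves that bound: [581,218] [524,222] [512,146,67] [471] [423] → 5 tapes.
Excess: 6 − 5 = 1.

1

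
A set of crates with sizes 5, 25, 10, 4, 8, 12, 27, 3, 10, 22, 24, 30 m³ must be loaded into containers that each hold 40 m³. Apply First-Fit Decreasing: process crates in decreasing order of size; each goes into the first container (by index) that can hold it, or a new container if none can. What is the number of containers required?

5 containers

Sorted descending: 30, 27, 25, 24, 22, 12, 10, 10, 8, 5, 4, 3.
Put 30 m³ in container 1; 10 m³ remain.
Put 27 m³ in container 2; 13 m³ remain.
Put 25 m³ in container 3; 15 m³ remain.
Put 24 m³ in container 4; 16 m³ remain.
Put 22 m³ in container 5; 18 m³ remain.
Put 12 m³ in container 2; 1 m³ remain.
Put 10 m³ in container 1; 0 m³ remain.
Put 10 m³ in container 3; 5 m³ remain.
Put 8 m³ in container 4; 8 m³ remain.
Put 5 m³ in container 3; 0 m³ remain.
Put 4 m³ in container 4; 4 m³ remain.
Put 3 m³ in container 4; 1 m³ remain.
Final containers: [30,10] [27,12] [25,10,5] [24,8,4,3] [22].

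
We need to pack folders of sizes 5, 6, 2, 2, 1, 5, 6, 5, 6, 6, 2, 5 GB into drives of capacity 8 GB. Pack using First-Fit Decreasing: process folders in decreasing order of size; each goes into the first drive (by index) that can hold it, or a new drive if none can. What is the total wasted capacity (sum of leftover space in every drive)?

Sorted descending: 6, 6, 6, 6, 5, 5, 5, 5, 2, 2, 2, 1.
6 GB → drive 1 (remaining 2 GB)
6 GB → drive 2 (remaining 2 GB)
6 GB → drive 3 (remaining 2 GB)
6 GB → drive 4 (remaining 2 GB)
5 GB → drive 5 (remaining 3 GB)
5 GB → drive 6 (remaining 3 GB)
5 GB → drive 7 (remaining 3 GB)
5 GB → drive 8 (remaining 3 GB)
2 GB → drive 1 (remaining 0 GB)
2 GB → drive 2 (remaining 0 GB)
2 GB → drive 3 (remaining 0 GB)
1 GB → drive 4 (remaining 1 GB)
8 drives × 8 GB = 64 GB; used 51 GB; unused 13 GB.

13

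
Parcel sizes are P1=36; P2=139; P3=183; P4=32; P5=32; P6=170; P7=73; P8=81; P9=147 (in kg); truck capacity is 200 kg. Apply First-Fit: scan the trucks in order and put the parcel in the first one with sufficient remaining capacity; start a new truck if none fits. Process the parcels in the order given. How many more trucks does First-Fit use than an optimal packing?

First-Fit: [36,139] [183] [32,32,73] [170] [81] [147] → 6 trucks.
Total size 893 kg; any packing needs at least ⌈893/200⌉ = 5 trucks.
An optimal packing achieves that bound: [183] [170] [147,36] [139,32] [81,73,32] → 5 trucks.
Excess: 6 − 5 = 1.

1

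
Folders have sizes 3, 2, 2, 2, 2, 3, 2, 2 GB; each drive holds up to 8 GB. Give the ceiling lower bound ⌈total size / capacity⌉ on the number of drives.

Total size = 3 + 2 + 2 + 2 + 2 + 3 + 2 + 2 = 18 GB.
⌈18 / 8⌉ = 3.

3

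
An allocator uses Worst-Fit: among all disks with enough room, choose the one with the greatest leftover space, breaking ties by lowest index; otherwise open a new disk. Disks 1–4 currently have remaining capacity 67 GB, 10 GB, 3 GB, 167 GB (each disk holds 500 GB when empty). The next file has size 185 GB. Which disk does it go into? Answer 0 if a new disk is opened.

No disk has ≥ 185 GB free, so a new disk is opened.

0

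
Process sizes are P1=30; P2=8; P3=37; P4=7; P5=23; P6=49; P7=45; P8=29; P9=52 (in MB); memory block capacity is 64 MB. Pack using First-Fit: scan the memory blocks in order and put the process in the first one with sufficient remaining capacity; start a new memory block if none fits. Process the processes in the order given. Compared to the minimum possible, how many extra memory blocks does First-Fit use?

1

First-Fit: [30,8,7] [37,23] [49] [45] [29] [52] → 6 memory blocks.
Total size 280 MB; any packing needs at least ⌈280/64⌉ = 5 memory blocks.
An optimal packing achieves that bound: [52,8] [49,7] [45] [37,23] [30,29] → 5 memory blocks.
Excess: 6 − 5 = 1.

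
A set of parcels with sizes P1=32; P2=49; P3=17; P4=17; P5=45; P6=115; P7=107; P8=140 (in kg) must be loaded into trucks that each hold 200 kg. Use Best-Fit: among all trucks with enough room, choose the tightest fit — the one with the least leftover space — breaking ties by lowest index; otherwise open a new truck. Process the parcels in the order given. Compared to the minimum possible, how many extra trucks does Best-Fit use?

Best-Fit: [32,49,17,17,45] [115] [107] [140] → 4 trucks.
Total size 522 kg; any packing needs at least ⌈522/200⌉ = 3 trucks.
An optimal packing achieves that bound: [140,49] [115,45,32] [107,17,17] → 3 trucks.
Excess: 4 − 3 = 1.

1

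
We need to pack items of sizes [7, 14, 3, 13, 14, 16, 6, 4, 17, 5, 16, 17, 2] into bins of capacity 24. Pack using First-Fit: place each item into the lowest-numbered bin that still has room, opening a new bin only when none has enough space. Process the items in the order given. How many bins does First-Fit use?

bin 1: place 7, 17 left
bin 1: place 14, 3 left
bin 1: place 3, 0 left
bin 2: place 13, 11 left
bin 3: place 14, 10 left
bin 4: place 16, 8 left
bin 2: place 6, 5 left
bin 2: place 4, 1 left
bin 5: place 17, 7 left
bin 3: place 5, 5 left
bin 6: place 16, 8 left
bin 7: place 17, 7 left
bin 3: place 2, 3 left

7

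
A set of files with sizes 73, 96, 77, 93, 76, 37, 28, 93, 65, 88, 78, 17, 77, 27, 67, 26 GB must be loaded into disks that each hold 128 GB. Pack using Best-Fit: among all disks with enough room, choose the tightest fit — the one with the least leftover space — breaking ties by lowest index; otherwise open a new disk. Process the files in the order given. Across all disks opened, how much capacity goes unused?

73 GB → disk 1 (remaining 55 GB)
96 GB → disk 2 (remaining 32 GB)
77 GB → disk 3 (remaining 51 GB)
93 GB → disk 4 (remaining 35 GB)
76 GB → disk 5 (remaining 52 GB)
37 GB → disk 3 (remaining 14 GB)
28 GB → disk 2 (remaining 4 GB)
93 GB → disk 6 (remaining 35 GB)
65 GB → disk 7 (remaining 63 GB)
88 GB → disk 8 (remaining 40 GB)
78 GB → disk 9 (remaining 50 GB)
17 GB → disk 4 (remaining 18 GB)
77 GB → disk 10 (remaining 51 GB)
27 GB → disk 6 (remaining 8 GB)
67 GB → disk 11 (remaining 61 GB)
26 GB → disk 8 (remaining 14 GB)
11 disks × 128 GB = 1408 GB; used 1018 GB; unused 390 GB.

390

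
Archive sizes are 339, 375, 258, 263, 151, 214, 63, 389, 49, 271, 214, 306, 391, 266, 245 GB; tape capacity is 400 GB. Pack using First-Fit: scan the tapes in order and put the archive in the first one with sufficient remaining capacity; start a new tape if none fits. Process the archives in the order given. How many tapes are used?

tape 1: place 339 GB, 61 GB left
tape 2: place 375 GB, 25 GB left
tape 3: place 258 GB, 142 GB left
tape 4: place 263 GB, 137 GB left
tape 5: place 151 GB, 249 GB left
tape 5: place 214 GB, 35 GB left
tape 3: place 63 GB, 79 GB left
tape 6: place 389 GB, 11 GB left
tape 1: place 49 GB, 12 GB left
tape 7: place 271 GB, 129 GB left
tape 8: place 214 GB, 186 GB left
tape 9: place 306 GB, 94 GB left
tape 10: place 391 GB, 9 GB left
tape 11: place 266 GB, 134 GB left
tape 12: place 245 GB, 155 GB left
Final tapes: [339,49] [375] [258,63] [263] [151,214] [389] [271] [214] [306] [391] [266] [245].

12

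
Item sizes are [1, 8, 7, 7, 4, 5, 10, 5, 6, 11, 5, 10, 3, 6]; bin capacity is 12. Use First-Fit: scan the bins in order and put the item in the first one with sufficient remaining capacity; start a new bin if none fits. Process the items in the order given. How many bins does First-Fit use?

8 bins

1 → bin 1 (remaining 11)
8 → bin 1 (remaining 3)
7 → bin 2 (remaining 5)
7 → bin 3 (remaining 5)
4 → bin 2 (remaining 1)
5 → bin 3 (remaining 0)
10 → bin 4 (remaining 2)
5 → bin 5 (remaining 7)
6 → bin 5 (remaining 1)
11 → bin 6 (remaining 1)
5 → bin 7 (remaining 7)
10 → bin 8 (remaining 2)
3 → bin 1 (remaining 0)
6 → bin 7 (remaining 1)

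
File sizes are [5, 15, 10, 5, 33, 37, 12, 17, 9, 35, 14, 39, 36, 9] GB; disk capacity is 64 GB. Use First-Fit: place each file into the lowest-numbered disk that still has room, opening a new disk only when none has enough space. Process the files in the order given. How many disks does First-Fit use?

disk 1: place 5 GB, 59 GB left
disk 1: place 15 GB, 44 GB left
disk 1: place 10 GB, 34 GB left
disk 1: place 5 GB, 29 GB left
disk 2: place 33 GB, 31 GB left
disk 3: place 37 GB, 27 GB left
disk 1: place 12 GB, 17 GB left
disk 1: place 17 GB, 0 GB left
disk 2: place 9 GB, 22 GB left
disk 4: place 35 GB, 29 GB left
disk 2: place 14 GB, 8 GB left
disk 5: place 39 GB, 25 GB left
disk 6: place 36 GB, 28 GB left
disk 3: place 9 GB, 18 GB left

6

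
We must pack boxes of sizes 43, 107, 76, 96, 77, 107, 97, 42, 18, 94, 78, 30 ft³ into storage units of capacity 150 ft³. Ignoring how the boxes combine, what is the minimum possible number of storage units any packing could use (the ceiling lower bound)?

Total size = 43 + 107 + 76 + 96 + 77 + 107 + 97 + 42 + 18 + 94 + 78 + 30 = 865 ft³.
⌈865 / 150⌉ = 6.

6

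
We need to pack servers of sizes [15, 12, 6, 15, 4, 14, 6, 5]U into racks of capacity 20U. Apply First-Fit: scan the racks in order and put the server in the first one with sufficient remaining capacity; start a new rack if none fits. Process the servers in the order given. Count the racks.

4

15U → rack 1 (remaining 5U)
12U → rack 2 (remaining 8U)
6U → rack 2 (remaining 2U)
15U → rack 3 (remaining 5U)
4U → rack 1 (remaining 1U)
14U → rack 4 (remaining 6U)
6U → rack 4 (remaining 0U)
5U → rack 3 (remaining 0U)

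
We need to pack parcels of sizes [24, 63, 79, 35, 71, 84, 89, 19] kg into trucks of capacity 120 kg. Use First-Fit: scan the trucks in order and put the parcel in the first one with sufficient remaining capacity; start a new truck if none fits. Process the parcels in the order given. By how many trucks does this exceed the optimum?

0

First-Fit: [24,63,19] [79,35] [71] [84] [89] → 5 trucks.
5 parcels exceed 60 kg (half the capacity), and no two of those can share a truck, so at least 5 trucks are needed.
So 5 is already optimal.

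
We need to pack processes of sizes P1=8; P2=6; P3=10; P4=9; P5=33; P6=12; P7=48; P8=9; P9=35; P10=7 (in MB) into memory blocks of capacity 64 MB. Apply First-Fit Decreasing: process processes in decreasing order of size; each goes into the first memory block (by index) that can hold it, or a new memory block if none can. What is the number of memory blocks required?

3

Sorted descending: 48, 35, 33, 12, 10, 9, 9, 8, 7, 6.
48 MB → memory block 1 (remaining 16 MB)
35 MB → memory block 2 (remaining 29 MB)
33 MB → memory block 3 (remaining 31 MB)
12 MB → memory block 1 (remaining 4 MB)
10 MB → memory block 2 (remaining 19 MB)
9 MB → memory block 2 (remaining 10 MB)
9 MB → memory block 2 (remaining 1 MB)
8 MB → memory block 3 (remaining 23 MB)
7 MB → memory block 3 (remaining 16 MB)
6 MB → memory block 3 (remaining 10 MB)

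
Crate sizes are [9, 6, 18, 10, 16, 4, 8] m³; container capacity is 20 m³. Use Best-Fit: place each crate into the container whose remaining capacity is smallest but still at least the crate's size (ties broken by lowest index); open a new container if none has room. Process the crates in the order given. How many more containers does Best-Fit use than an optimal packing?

0

Best-Fit: [9,6] [18] [10,8] [16,4] → 4 containers.
Total size 71 m³; any packing needs at least ⌈71/20⌉ = 4 containers.
So 4 is already optimal.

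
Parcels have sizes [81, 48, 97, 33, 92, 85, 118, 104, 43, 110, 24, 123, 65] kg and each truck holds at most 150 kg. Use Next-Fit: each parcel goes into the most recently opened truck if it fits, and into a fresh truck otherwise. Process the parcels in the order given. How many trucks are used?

Put 81 kg in truck 1; 69 kg remain.
Put 48 kg in truck 1; 21 kg remain.
Put 97 kg in truck 2; 53 kg remain.
Put 33 kg in truck 2; 20 kg remain.
Put 92 kg in truck 3; 58 kg remain.
Put 85 kg in truck 4; 65 kg remain.
Put 118 kg in truck 5; 32 kg remain.
Put 104 kg in truck 6; 46 kg remain.
Put 43 kg in truck 6; 3 kg remain.
Put 110 kg in truck 7; 40 kg remain.
Put 24 kg in truck 7; 16 kg remain.
Put 123 kg in truck 8; 27 kg remain.
Put 65 kg in truck 9; 85 kg remain.

9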